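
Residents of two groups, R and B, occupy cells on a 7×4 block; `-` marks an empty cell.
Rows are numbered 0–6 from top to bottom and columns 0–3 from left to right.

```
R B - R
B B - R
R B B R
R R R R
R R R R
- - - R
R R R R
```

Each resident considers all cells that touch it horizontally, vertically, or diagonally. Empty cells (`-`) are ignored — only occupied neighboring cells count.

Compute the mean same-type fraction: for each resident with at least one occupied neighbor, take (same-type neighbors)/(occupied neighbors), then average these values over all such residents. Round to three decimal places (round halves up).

0.764

Row 0: (0,0)R 0/3 · (0,1)B 2/3 · (0,3)R 1/1
Row 1: (1,0)B 3/5 · (1,1)B 4/6 · (1,3)R 2/3
Row 2: (2,0)R 2/5 · (2,1)B 3/7 · (2,2)B 2/7 · (2,3)R 3/4
Row 3: (3,0)R 4/5 · (3,1)R 6/8 · (3,2)R 6/8 · (3,3)R 4/5
Row 4: (4,0)R 3/3 · (4,1)R 5/5 · (4,2)R 6/6 · (4,3)R 4/4
Row 5: (5,3)R 4/4
Row 6: (6,0)R 1/1 · (6,1)R 2/2 · (6,2)R 3/3 · (6,3)R 2/2
Sum over 23 residents: 0/3 + 2/3 + 1/1 + 3/5 + 4/6 + 2/3 + 2/5 + 3/7 + 2/7 + 3/4 + 4/5 + 6/8 + 6/8 + 4/5 + 3/3 + 5/5 + 6/6 + 4/4 + 4/4 + 1/1 + 2/2 + 3/3 + 2/2 = 2459/140; mean = 2459/140 ÷ 23 = 2459/3220 = 0.763664… → 0.764.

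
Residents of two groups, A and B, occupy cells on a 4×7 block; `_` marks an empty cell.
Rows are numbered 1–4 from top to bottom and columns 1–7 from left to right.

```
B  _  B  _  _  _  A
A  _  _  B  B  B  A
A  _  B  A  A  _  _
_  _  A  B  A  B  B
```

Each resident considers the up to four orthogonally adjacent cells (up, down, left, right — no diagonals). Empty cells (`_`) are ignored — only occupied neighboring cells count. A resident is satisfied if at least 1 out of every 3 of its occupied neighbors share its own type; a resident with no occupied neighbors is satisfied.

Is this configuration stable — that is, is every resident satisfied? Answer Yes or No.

No

Row 1: (1,1)B 0/1 ✗ · (1,3)B 0/0 ✓ · (1,7)A 1/1 ✓
Row 2: (2,1)A 1/2 ✓ · (2,4)B 1/2 ✓ · (2,5)B 2/3 ✓ · (2,6)B 1/2 ✓ · (2,7)A 1/2 ✓
Row 3: (3,1)A 1/1 ✓ · (3,3)B 0/2 ✗ · (3,4)A 1/4 ✗ · (3,5)A 2/3 ✓
Row 4: (4,3)A 0/2 ✗ · (4,4)B 0/3 ✗ · (4,5)A 1/3 ✓ · (4,6)B 1/2 ✓ · (4,7)B 1/1 ✓
For instance (1,1) has only 0/1 same-type neighbors, below 1/3.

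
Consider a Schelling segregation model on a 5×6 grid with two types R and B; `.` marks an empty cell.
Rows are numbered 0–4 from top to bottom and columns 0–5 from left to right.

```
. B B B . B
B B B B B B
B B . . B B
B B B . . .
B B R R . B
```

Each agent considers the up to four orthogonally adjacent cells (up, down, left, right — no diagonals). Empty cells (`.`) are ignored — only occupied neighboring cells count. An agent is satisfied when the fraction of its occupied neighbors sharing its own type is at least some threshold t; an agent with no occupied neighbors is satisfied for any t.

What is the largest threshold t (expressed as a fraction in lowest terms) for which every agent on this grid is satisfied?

1/3

(0,1)B 2/2
(0,2)B 3/3
(0,3)B 2/2
(0,5)B 1/1
(1,0)B 2/2
(1,1)B 4/4
(1,2)B 3/3
(1,3)B 3/3
(1,4)B 3/3
(1,5)B 3/3
(2,0)B 3/3
(2,1)B 3/3
(2,4)B 2/2
(2,5)B 2/2
(3,0)B 3/3
(3,1)B 4/4
(3,2)B 1/2
(4,0)B 2/2
(4,1)B 2/3
(4,2)R 1/3
(4,3)R 1/1
(4,5)B — no occupied neighbors
The smallest same-type fraction is 1/3 at (4,2), which reduces to 1/3. Any threshold above that leaves this agent unsatisfied.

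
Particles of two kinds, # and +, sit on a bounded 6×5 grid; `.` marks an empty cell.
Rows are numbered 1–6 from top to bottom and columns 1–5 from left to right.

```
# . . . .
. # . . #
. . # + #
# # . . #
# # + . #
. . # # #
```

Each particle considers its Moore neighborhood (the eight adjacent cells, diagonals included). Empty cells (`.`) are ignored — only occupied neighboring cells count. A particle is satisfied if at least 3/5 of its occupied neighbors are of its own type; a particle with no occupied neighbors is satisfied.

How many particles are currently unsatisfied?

3

(1,1)# 1/1 satisfied
(2,2)# 2/2 satisfied
(2,5)# 1/2 not
(3,3)# 2/3 satisfied
(3,4)+ 0/4 not
(3,5)# 2/3 satisfied
(4,1)# 3/3 satisfied
(4,2)# 4/5 satisfied
(4,5)# 2/3 satisfied
(5,1)# 3/3 satisfied
(5,2)# 4/5 satisfied
(5,3)+ 0/4 not
(5,5)# 3/3 satisfied
(6,3)# 2/3 satisfied
(6,4)# 3/4 satisfied
(6,5)# 2/2 satisfied
Unsatisfied: (2,5), (3,4), (5,3) — 3 in total.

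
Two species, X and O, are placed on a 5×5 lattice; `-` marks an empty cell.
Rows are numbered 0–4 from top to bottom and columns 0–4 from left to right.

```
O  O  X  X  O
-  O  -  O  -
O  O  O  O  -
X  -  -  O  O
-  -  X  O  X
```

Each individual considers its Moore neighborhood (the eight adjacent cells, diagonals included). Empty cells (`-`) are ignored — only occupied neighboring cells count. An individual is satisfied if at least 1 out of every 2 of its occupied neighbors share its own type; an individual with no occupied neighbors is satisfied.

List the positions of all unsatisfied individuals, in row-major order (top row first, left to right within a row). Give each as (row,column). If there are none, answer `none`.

(0,0)O 2/2 ✓
(0,1)O 2/3 ✓
(0,2)X 1/4 ✗
(0,3)X 1/3 ✗
(0,4)O 1/2 ✓
(1,1)O 5/6 ✓
(1,3)O 3/5 ✓
(2,0)O 2/3 ✓
(2,1)O 3/4 ✓
(2,2)O 5/5 ✓
(2,3)O 4/4 ✓
(3,0)X 0/2 ✗
(3,3)O 4/6 ✓
(3,4)O 3/4 ✓
(4,2)X 0/2 ✗
(4,3)O 2/4 ✓
(4,4)X 0/3 ✗

(0,2), (0,3), (3,0), (4,2), (4,4)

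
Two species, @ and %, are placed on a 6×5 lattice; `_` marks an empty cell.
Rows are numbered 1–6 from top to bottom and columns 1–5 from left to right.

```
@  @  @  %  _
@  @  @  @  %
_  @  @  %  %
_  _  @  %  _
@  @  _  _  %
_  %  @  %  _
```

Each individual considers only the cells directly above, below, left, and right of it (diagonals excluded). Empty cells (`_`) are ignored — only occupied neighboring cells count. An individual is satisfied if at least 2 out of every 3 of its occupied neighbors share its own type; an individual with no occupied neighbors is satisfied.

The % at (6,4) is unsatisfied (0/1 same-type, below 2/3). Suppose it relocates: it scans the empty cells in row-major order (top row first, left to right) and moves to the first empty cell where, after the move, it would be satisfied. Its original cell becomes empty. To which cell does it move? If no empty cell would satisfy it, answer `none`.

Vacating (6,4). Empty cells in order:
  (1,5): 2/2 same-type → satisfied — stop here.

(1,5)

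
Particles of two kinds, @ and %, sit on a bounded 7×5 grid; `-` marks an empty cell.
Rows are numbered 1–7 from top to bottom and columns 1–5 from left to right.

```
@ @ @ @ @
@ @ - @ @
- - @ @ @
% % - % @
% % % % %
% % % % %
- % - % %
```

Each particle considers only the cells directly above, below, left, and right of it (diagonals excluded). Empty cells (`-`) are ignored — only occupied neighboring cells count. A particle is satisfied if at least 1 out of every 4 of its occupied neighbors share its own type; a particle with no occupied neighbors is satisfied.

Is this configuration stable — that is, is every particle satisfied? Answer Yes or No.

Row 1: (1,1)@ 2/2 ok · (1,2)@ 3/3 ok · (1,3)@ 2/2 ok · (1,4)@ 3/3 ok · (1,5)@ 2/2 ok
Row 2: (2,1)@ 2/2 ok · (2,2)@ 2/2 ok · (2,4)@ 3/3 ok · (2,5)@ 3/3 ok
Row 3: (3,3)@ 1/1 ok · (3,4)@ 3/4 ok · (3,5)@ 3/3 ok
Row 4: (4,1)% 2/2 ok · (4,2)% 2/2 ok · (4,4)% 1/3 ok · (4,5)@ 1/3 ok
Row 5: (5,1)% 3/3 ok · (5,2)% 4/4 ok · (5,3)% 3/3 ok · (5,4)% 4/4 ok · (5,5)% 2/3 ok
Row 6: (6,1)% 2/2 ok · (6,2)% 4/4 ok · (6,3)% 3/3 ok · (6,4)% 4/4 ok · (6,5)% 3/3 ok
Row 7: (7,2)% 1/1 ok · (7,4)% 2/2 ok · (7,5)% 2/2 ok
All meet the threshold, so the configuration is stable.

Yes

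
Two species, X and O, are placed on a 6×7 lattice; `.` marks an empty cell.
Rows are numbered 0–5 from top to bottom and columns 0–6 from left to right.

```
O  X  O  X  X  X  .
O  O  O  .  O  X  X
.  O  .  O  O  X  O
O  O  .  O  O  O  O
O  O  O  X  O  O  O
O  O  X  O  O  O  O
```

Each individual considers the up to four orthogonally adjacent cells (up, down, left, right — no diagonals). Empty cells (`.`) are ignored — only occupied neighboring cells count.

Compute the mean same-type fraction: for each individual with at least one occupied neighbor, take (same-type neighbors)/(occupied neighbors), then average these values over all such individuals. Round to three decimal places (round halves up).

0.707

(0,0)O 1/2
(0,1)X 0/3
(0,2)O 1/3
(0,3)X 1/2
(0,4)X 2/3
(0,5)X 2/2
(1,0)O 2/2
(1,1)O 3/4
(1,2)O 2/2
(1,4)O 1/3
(1,5)X 3/4
(1,6)X 1/2
(2,1)O 2/2
(2,3)O 2/2
(2,4)O 3/4
(2,5)X 1/4
(2,6)O 1/3
(3,0)O 2/2
(3,1)O 3/3
(3,3)O 2/3
(3,4)O 4/4
(3,5)O 3/4
(3,6)O 3/3
(4,0)O 3/3
(4,1)O 4/4
(4,2)O 1/3
(4,3)X 0/4
(4,4)O 3/4
(4,5)O 4/4
(4,6)O 3/3
(5,0)O 2/2
(5,1)O 2/3
(5,2)X 0/3
(5,3)O 1/3
(5,4)O 3/3
(5,5)O 3/3
(5,6)O 2/2
Sum over 37 individuals: 1/2 + 0/3 + 1/3 + 1/2 + 2/3 + 2/2 + 2/2 + 3/4 + 2/2 + 1/3 + 3/4 + 1/2 + 2/2 + 2/2 + 3/4 + 1/4 + 1/3 + 2/2 + 3/3 + 2/3 + 4/4 + 3/4 + 3/3 + 3/3 + 4/4 + 1/3 + 0/4 + 3/4 + 4/4 + 3/3 + 2/2 + 2/3 + 0/3 + 1/3 + 3/3 + 3/3 + 2/2 = 157/6; mean = 157/6 ÷ 37 = 157/222 = 0.707207… → 0.707.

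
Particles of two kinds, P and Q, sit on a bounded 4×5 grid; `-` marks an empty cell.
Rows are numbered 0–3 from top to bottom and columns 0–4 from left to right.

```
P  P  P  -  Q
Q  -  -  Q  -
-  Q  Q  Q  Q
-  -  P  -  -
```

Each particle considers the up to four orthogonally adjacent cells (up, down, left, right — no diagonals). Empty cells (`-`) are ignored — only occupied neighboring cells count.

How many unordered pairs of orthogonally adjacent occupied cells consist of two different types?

2

Scan each occupied cell's neighbors to the right and below so each pair is counted once.
From row 0: 1 unlike of 3 pairs (running 1/3).
From row 1: 0 unlike of 1 pairs (running 1/4).
From row 2: 1 unlike of 4 pairs (running 2/8).
Total adjacent occupied pairs: 8; unlike-type pairs: 2.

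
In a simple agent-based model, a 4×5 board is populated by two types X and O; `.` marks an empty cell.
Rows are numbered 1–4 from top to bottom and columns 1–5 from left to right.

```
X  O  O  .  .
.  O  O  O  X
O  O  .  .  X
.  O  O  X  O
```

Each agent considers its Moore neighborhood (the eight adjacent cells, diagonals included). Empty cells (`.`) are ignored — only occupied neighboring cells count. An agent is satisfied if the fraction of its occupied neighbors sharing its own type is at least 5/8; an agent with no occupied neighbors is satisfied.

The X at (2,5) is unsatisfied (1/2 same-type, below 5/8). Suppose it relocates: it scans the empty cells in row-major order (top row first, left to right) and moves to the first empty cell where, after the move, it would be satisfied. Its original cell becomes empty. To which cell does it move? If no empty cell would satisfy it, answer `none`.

Vacating (2,5). Empty cells in order:
  (1,4): 0/3 same-type → still unsatisfied.
  (1,5): 0/1 same-type → still unsatisfied.
  (2,1): 1/5 same-type → still unsatisfied.
  (3,3): 1/7 same-type → still unsatisfied.
  (3,4): 2/6 same-type → still unsatisfied.
  (4,1): 0/3 same-type → still unsatisfied.

none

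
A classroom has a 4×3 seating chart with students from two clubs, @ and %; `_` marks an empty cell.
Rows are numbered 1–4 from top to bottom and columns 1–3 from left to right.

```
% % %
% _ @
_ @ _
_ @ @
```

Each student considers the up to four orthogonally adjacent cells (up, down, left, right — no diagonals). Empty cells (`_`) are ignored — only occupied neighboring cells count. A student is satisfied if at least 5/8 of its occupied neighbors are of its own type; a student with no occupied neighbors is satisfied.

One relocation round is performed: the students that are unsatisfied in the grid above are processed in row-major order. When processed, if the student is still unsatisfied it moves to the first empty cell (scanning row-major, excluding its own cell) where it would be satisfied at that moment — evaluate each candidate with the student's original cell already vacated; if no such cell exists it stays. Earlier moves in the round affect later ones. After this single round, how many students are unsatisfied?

0

Initially unsatisfied (in order): (1,3), (2,3).
  (1,3): no empty cell satisfies it; stays.
  (2,3) → (3,3).
Resulting grid:
% % %
% _ _
_ @ @
_ @ @
All satisfied now.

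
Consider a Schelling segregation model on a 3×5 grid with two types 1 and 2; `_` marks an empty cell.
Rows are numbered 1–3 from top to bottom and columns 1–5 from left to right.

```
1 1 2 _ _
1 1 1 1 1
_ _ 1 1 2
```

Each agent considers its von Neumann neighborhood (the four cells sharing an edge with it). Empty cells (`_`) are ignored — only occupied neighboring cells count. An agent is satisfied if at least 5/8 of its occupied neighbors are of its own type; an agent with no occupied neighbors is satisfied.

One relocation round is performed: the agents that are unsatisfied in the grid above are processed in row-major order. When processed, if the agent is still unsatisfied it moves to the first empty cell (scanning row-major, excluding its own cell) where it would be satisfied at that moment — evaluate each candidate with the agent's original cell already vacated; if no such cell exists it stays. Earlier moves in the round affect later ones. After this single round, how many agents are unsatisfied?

2

Initially unsatisfied (in order): (1,3), (2,5), (3,5).
  (1,3): no empty cell satisfies it; stays.
  (2,5) → (1,5).
  (3,5): no empty cell satisfies it; stays.
Resulting grid:
1 1 2 _ 1
1 1 1 1 _
_ _ 1 1 2
Unsatisfied now: (1,3), (3,5).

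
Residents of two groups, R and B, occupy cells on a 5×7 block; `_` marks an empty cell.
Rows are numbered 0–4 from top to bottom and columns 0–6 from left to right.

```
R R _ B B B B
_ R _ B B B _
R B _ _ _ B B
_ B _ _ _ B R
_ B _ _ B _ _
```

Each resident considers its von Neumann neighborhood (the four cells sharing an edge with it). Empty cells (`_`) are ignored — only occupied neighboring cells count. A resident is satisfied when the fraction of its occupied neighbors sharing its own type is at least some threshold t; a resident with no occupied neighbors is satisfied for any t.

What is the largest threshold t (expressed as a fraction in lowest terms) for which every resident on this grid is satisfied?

0/1

Row 0: (0,0)R 1/1 · (0,1)R 2/2 · (0,3)B 2/2 · (0,4)B 3/3 · (0,5)B 3/3 · (0,6)B 1/1
Row 1: (1,1)R 1/2 · (1,3)B 2/2 · (1,4)B 3/3 · (1,5)B 3/3
Row 2: (2,0)R 0/1 · (2,1)B 1/3 · (2,5)B 3/3 · (2,6)B 1/2
Row 3: (3,1)B 2/2 · (3,5)B 1/2 · (3,6)R 0/2
Row 4: (4,1)B 1/1 · (4,4)B — no occupied neighbors
The smallest same-type fraction is 0/1 at (2,0), which reduces to 0/1. Any threshold above that leaves this resident unsatisfied.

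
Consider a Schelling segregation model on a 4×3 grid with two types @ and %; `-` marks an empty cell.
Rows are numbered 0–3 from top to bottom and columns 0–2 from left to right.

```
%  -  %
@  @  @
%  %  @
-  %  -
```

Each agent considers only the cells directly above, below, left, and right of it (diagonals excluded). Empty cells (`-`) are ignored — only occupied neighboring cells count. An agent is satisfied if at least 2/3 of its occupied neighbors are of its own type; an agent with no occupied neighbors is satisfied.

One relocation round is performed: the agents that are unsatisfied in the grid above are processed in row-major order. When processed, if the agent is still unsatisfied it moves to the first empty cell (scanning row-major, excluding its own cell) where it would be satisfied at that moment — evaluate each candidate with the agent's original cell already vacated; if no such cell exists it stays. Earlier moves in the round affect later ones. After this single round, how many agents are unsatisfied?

Initially unsatisfied (in order): (0,0), (0,2), (1,0), (2,0), (2,1), (2,2).
  (0,0) → (3,0).
  (0,2): no empty cell satisfies it; stays.
  (1,0) → (0,0).
  (2,0): now satisfied by earlier moves; stays.
  (2,1): no empty cell satisfies it; stays.
  (2,2) → (0,1).
Resulting grid:
@ @ %
- @ @
% % -
% % -
Unsatisfied now: (0,2), (1,2).

2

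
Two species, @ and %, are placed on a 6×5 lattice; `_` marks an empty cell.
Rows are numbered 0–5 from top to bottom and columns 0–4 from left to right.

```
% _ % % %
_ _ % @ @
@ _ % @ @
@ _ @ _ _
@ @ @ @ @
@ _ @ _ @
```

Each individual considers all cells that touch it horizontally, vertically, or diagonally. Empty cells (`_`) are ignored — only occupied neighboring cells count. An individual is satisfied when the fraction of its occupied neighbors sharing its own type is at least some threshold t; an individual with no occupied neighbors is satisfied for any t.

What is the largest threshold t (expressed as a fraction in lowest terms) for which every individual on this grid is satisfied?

(0,0)% — no occupied neighbors
(0,2)% 2/3
(0,3)% 3/5
(0,4)% 1/3
(1,2)% 3/5
(1,3)@ 3/8
(1,4)@ 3/5
(2,0)@ 1/1
(2,2)% 1/4
(2,3)@ 4/6
(2,4)@ 3/3
(3,0)@ 3/3
(3,2)@ 4/5
(4,0)@ 3/3
(4,1)@ 6/6
(4,2)@ 4/4
(4,3)@ 5/5
(4,4)@ 2/2
(5,0)@ 2/2
(5,2)@ 3/3
(5,4)@ 2/2
The smallest same-type fraction is 1/4 at (2,2), which reduces to 1/4. Any threshold above that leaves this individual unsatisfied.

1/4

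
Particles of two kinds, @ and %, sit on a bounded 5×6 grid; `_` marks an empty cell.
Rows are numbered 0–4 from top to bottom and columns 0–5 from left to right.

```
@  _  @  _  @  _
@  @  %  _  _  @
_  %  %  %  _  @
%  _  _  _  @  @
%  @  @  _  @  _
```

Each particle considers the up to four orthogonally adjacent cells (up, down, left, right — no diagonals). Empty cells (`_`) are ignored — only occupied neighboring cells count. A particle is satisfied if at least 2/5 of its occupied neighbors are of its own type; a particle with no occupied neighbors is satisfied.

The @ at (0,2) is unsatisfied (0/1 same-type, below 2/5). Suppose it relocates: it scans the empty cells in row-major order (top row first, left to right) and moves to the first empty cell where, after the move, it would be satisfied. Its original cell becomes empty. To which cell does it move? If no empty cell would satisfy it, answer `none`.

(0,1)

Vacating (0,2). Empty cells in order:
  (0,1): 2/2 same-type → satisfied — stop here.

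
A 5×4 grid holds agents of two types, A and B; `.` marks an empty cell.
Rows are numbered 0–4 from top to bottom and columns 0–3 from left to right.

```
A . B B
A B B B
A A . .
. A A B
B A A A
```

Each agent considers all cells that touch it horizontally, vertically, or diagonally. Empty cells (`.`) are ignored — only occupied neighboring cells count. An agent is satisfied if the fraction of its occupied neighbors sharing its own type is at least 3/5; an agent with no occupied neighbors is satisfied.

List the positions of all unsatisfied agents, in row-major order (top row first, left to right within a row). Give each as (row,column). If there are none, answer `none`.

Row 0: (0,0)A 1/2 unhappy · (0,2)B 4/4 ok · (0,3)B 3/3 ok
Row 1: (1,0)A 3/4 ok · (1,1)B 2/6 unhappy · (1,2)B 4/5 ok · (1,3)B 3/3 ok
Row 2: (2,0)A 3/4 ok · (2,1)A 4/6 ok
Row 3: (3,1)A 5/6 ok · (3,2)A 5/6 ok · (3,3)B 0/3 unhappy
Row 4: (4,0)B 0/2 unhappy · (4,1)A 3/4 ok · (4,2)A 4/5 ok · (4,3)A 2/3 ok

(0,0), (1,1), (3,3), (4,0)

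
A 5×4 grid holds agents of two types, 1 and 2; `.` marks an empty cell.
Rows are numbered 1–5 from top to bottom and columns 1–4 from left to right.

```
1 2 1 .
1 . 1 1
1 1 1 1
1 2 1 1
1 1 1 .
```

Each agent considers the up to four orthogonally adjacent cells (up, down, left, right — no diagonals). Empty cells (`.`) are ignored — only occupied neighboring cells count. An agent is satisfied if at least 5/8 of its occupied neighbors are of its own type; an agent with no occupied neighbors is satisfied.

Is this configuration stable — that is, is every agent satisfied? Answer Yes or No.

(1,1)1 1/2 not
(1,2)2 0/2 not
(1,3)1 1/2 not
(2,1)1 2/2 satisfied
(2,3)1 3/3 satisfied
(2,4)1 2/2 satisfied
(3,1)1 3/3 satisfied
(3,2)1 2/3 satisfied
(3,3)1 4/4 satisfied
(3,4)1 3/3 satisfied
(4,1)1 2/3 satisfied
(4,2)2 0/4 not
(4,3)1 3/4 satisfied
(4,4)1 2/2 satisfied
(5,1)1 2/2 satisfied
(5,2)1 2/3 satisfied
(5,3)1 2/2 satisfied
For instance (1,1) has only 1/2 same-type neighbors, below 5/8.

No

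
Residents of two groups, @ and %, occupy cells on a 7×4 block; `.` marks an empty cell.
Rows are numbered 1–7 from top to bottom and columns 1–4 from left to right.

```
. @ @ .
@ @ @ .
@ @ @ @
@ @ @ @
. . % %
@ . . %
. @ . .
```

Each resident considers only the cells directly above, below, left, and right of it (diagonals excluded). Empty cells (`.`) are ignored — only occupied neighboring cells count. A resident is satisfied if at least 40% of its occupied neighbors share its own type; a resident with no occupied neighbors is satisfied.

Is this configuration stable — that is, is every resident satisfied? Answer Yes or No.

Yes

(1,2)@ 2/2 ✓
(1,3)@ 2/2 ✓
(2,1)@ 2/2 ✓
(2,2)@ 4/4 ✓
(2,3)@ 3/3 ✓
(3,1)@ 3/3 ✓
(3,2)@ 4/4 ✓
(3,3)@ 4/4 ✓
(3,4)@ 2/2 ✓
(4,1)@ 2/2 ✓
(4,2)@ 3/3 ✓
(4,3)@ 3/4 ✓
(4,4)@ 2/3 ✓
(5,3)% 1/2 ✓
(5,4)% 2/3 ✓
(6,1)@ 0/0 ✓
(6,4)% 1/1 ✓
(7,2)@ 0/0 ✓
All meet the threshold, so the configuration is stable.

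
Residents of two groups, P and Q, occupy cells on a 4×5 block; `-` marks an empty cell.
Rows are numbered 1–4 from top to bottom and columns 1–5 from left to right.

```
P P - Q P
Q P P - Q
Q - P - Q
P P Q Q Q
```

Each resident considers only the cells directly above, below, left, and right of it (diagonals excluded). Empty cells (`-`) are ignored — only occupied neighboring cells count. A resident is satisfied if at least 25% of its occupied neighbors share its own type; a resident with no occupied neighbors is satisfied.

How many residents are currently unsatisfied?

Row 1: (1,1)P 1/2 ✓ · (1,2)P 2/2 ✓ · (1,4)Q 0/1 ✗ · (1,5)P 0/2 ✗
Row 2: (2,1)Q 1/3 ✓ · (2,2)P 2/3 ✓ · (2,3)P 2/2 ✓ · (2,5)Q 1/2 ✓
Row 3: (3,1)Q 1/2 ✓ · (3,3)P 1/2 ✓ · (3,5)Q 2/2 ✓
Row 4: (4,1)P 1/2 ✓ · (4,2)P 1/2 ✓ · (4,3)Q 1/3 ✓ · (4,4)Q 2/2 ✓ · (4,5)Q 2/2 ✓
Unsatisfied: (1,4), (1,5) — 2 in total.

2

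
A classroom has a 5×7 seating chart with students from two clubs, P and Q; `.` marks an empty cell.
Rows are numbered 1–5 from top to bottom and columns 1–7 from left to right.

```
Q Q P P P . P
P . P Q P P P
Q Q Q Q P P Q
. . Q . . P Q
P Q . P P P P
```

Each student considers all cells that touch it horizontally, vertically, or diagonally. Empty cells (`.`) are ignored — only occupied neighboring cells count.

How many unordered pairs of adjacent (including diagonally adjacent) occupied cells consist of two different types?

Scan each occupied cell's neighbors to the right and below (and the two forward diagonals) so each pair is counted once.
From row 1: 7 unlike of 17 pairs (running 7/17).
From row 2: 11 unlike of 20 pairs (running 18/37).
From row 3: 4 unlike of 14 pairs (running 22/51).
From row 4: 4 unlike of 8 pairs (running 26/59).
From row 5: 1 unlike of 4 pairs (running 27/63).
Total adjacent occupied pairs: 63; unlike-type pairs: 27.

27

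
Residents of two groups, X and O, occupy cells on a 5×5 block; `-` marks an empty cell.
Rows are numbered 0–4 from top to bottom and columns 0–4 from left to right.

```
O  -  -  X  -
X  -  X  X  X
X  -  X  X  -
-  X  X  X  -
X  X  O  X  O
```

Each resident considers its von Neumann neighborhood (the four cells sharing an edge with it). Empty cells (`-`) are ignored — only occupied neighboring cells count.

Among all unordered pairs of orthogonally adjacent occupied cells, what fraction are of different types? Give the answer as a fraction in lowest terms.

5/19

Scan each occupied cell's neighbors to the right and below so each pair is counted once.
From row 0: 1 unlike of 2 pairs (running 1/2).
From row 1: 0 unlike of 5 pairs (running 1/7).
From row 2: 0 unlike of 3 pairs (running 1/10).
From row 3: 1 unlike of 5 pairs (running 2/15).
From row 4: 3 unlike of 4 pairs (running 5/19).
Total adjacent occupied pairs: 19; unlike-type pairs: 5.
5/19 is already in lowest terms.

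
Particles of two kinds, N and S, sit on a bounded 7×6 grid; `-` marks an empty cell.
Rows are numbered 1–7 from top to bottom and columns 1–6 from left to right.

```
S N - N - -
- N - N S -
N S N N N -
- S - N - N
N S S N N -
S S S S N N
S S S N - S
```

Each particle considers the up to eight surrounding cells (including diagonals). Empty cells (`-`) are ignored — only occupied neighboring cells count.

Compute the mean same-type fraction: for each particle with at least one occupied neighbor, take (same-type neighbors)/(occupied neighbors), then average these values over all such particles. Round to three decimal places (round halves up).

(1,1)S 0/2
(1,2)N 1/2
(1,4)N 1/2
(2,2)N 3/5
(2,4)N 4/5
(2,5)S 0/4
(3,1)N 1/3
(3,2)S 1/4
(3,3)N 4/6
(3,4)N 4/5
(3,5)N 4/5
(4,2)S 3/6
(4,4)N 5/6
(4,6)N 2/2
(5,1)N 0/4
(5,2)S 5/6
(5,3)S 5/7
(5,4)N 3/6
(5,5)N 5/6
(6,1)S 4/5
(6,2)S 7/8
(6,3)S 6/8
(6,4)S 3/7
(6,5)N 4/6
(6,6)N 2/3
(7,1)S 3/3
(7,2)S 5/5
(7,3)S 4/5
(7,4)N 1/4
(7,6)S 0/2
Sum over 30 particles: 0/2 + 1/2 + 1/2 + 3/5 + 4/5 + 0/4 + 1/3 + 1/4 + 4/6 + 4/5 + 4/5 + 3/6 + 5/6 + 2/2 + 0/4 + 5/6 + 5/7 + 3/6 + 5/6 + 4/5 + 7/8 + 6/8 + 3/7 + 4/6 + 2/3 + 3/3 + 5/5 + 4/5 + 1/4 + 0/2 = 14869/840; mean = 14869/840 ÷ 30 = 14869/25200 = 0.590039… → 0.590.

0.590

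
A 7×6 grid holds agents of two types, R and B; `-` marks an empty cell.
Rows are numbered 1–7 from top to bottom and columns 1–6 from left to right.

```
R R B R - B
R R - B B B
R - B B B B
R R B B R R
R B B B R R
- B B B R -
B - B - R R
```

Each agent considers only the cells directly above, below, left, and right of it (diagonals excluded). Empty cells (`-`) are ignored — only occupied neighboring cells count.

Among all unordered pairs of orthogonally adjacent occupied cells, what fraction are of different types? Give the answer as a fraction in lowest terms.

Scan each occupied cell's neighbors to the right and below so each pair is counted once.
From row 1: 3 unlike of 7 pairs (running 3/7).
From row 2: 0 unlike of 7 pairs (running 3/14).
From row 3: 2 unlike of 8 pairs (running 5/22).
From row 4: 3 unlike of 11 pairs (running 8/33).
From row 5: 2 unlike of 9 pairs (running 10/42).
From row 6: 1 unlike of 5 pairs (running 11/47).
From row 7: 0 unlike of 1 pairs (running 11/48).
Total adjacent occupied pairs: 48; unlike-type pairs: 11.
11/48 is already in lowest terms.

11/48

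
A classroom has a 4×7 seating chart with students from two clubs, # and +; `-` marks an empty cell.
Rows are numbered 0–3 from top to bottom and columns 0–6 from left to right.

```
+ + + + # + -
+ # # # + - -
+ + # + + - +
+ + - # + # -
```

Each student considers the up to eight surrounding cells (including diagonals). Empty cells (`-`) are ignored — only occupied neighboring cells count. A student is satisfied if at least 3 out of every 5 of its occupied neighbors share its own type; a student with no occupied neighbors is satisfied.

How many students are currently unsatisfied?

15

(0,0)+ 2/3 ok
(0,1)+ 3/5 ok
(0,2)+ 2/5 unhappy
(0,3)+ 2/5 unhappy
(0,4)# 1/4 unhappy
(0,5)+ 1/2 unhappy
(1,0)+ 4/5 ok
(1,1)# 2/8 unhappy
(1,2)# 3/8 unhappy
(1,3)# 3/8 unhappy
(1,4)+ 4/6 ok
(2,0)+ 4/5 ok
(2,1)+ 4/7 unhappy
(2,2)# 4/7 unhappy
(2,3)+ 3/7 unhappy
(2,4)+ 3/6 unhappy
(2,6)+ 0/1 unhappy
(3,0)+ 3/3 ok
(3,1)+ 3/4 ok
(3,3)# 1/4 unhappy
(3,4)+ 2/4 unhappy
(3,5)# 0/3 unhappy
Unsatisfied: (0,2), (0,3), (0,4), (0,5), (1,1), (1,2), (1,3), (2,1), (2,2), (2,3), (2,4), (2,6), (3,3), (3,4), (3,5) — 15 in total.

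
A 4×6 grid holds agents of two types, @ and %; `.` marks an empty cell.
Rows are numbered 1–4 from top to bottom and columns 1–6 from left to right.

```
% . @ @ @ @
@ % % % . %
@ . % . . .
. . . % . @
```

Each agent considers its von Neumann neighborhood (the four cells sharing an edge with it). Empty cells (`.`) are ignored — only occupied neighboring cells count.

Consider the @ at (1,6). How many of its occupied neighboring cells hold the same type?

Occupied neighbors of (1,6): (2,6)=%, (1,5)=@.
Same type (@): 1 of 2.

1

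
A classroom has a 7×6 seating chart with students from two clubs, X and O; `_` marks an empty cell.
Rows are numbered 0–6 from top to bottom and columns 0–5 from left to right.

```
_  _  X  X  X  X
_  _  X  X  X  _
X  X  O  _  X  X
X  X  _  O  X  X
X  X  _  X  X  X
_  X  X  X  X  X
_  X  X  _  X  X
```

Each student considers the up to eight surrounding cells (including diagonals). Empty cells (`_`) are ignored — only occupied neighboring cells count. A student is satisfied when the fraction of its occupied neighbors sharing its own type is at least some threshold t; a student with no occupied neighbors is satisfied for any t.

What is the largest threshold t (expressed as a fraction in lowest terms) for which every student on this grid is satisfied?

1/5

Row 0: (0,2)X 3/3 · (0,3)X 5/5 · (0,4)X 4/4 · (0,5)X 2/2
Row 1: (1,2)X 4/5 · (1,3)X 6/7 · (1,4)X 6/6
Row 2: (2,0)X 3/3 · (2,1)X 4/5 · (2,2)O 1/5 · (2,4)X 5/6 · (2,5)X 4/4
Row 3: (3,0)X 5/5 · (3,1)X 5/6 · (3,3)O 1/5 · (3,4)X 6/7 · (3,5)X 5/5
Row 4: (4,0)X 4/4 · (4,1)X 5/5 · (4,3)X 5/6 · (4,4)X 7/8 · (4,5)X 5/5
Row 5: (5,1)X 5/5 · (5,2)X 6/6 · (5,3)X 6/6 · (5,4)X 7/7 · (5,5)X 5/5
Row 6: (6,1)X 3/3 · (6,2)X 4/4 · (6,4)X 4/4 · (6,5)X 3/3
The smallest same-type fraction is 1/5 at (2,2), which reduces to 1/5. Any threshold above that leaves this student unsatisfied.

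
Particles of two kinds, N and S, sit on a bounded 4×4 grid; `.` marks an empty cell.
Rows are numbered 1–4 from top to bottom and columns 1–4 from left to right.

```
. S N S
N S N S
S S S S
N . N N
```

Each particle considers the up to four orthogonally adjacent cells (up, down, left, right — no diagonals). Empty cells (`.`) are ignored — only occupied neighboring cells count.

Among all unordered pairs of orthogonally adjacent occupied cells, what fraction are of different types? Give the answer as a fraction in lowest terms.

10/19

Scan each occupied cell's neighbors to the right and below so each pair is counted once.
Row 1: S(1,2)–N(1,3)≠ S(1,2)–S(2,2)= N(1,3)–S(1,4)≠ N(1,3)–N(2,3)= S(1,4)–S(2,4)=  → 2/5 unlike.
Row 2: N(2,1)–S(2,2)≠ N(2,1)–S(3,1)≠ S(2,2)–N(2,3)≠ S(2,2)–S(3,2)= N(2,3)–S(2,4)≠ N(2,3)–S(3,3)≠ S(2,4)–S(3,4)=  → 5/7 unlike.
Row 3: S(3,1)–S(3,2)= S(3,1)–N(4,1)≠ S(3,2)–S(3,3)= S(3,3)–S(3,4)= S(3,3)–N(4,3)≠ S(3,4)–N(4,4)≠  → 3/6 unlike.
Row 4: N(4,3)–N(4,4)=  → 0/1 unlike.
Total adjacent occupied pairs: 19; unlike-type pairs: 10.
10/19 is already in lowest terms.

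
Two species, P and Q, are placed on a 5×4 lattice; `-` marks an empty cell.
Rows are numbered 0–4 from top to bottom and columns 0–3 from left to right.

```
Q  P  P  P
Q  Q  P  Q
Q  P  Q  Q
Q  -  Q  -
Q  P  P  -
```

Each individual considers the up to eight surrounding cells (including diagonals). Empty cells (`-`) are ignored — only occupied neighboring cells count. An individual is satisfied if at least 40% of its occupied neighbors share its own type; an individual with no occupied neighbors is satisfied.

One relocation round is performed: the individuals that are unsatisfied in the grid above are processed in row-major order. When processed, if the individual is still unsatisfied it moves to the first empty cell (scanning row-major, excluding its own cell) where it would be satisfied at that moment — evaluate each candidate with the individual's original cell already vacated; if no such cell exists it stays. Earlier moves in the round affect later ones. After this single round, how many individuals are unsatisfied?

0

Initially unsatisfied (in order): (2,1), (4,1).
  (2,1) → (4,3).
  (4,1) → (3,3).
Resulting grid:
Q P P P
Q Q P Q
Q - Q Q
Q - Q P
Q - P P
All satisfied now.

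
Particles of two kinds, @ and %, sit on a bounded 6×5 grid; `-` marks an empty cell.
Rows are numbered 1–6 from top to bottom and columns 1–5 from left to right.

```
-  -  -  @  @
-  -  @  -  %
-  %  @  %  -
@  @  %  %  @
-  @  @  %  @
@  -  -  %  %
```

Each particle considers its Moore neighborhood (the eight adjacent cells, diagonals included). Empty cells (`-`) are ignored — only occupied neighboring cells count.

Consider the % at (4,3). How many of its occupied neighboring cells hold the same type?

Occupied neighbors of (4,3): (3,2)=%, (3,3)=@, (3,4)=%, (4,2)=@, (4,4)=%, (5,2)=@, (5,3)=@, (5,4)=%.
Same type (%): 4 of 8.

4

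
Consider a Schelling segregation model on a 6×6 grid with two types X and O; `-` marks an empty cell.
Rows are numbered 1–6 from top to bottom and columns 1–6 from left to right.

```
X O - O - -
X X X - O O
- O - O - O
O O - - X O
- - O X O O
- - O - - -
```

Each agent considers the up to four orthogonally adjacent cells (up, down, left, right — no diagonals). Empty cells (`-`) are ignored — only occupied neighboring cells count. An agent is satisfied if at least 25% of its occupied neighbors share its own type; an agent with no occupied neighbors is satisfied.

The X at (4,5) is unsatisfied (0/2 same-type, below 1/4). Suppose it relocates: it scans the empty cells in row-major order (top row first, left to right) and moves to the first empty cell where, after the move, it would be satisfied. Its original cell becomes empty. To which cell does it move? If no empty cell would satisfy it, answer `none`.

(1,3)

Vacating (4,5). Empty cells in order:
  (1,3): 1/3 same-type → satisfied — stop here.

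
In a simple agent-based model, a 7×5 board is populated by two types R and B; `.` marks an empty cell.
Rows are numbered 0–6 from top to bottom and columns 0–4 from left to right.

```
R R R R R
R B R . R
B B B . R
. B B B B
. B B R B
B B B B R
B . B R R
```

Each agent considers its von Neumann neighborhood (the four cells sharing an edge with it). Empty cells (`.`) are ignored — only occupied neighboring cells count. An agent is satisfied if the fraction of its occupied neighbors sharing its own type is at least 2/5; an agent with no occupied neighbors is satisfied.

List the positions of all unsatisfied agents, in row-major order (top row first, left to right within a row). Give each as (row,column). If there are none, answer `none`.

(0,0)R 2/2 satisfied
(0,1)R 2/3 satisfied
(0,2)R 3/3 satisfied
(0,3)R 2/2 satisfied
(0,4)R 2/2 satisfied
(1,0)R 1/3 not
(1,1)B 1/4 not
(1,2)R 1/3 not
(1,4)R 2/2 satisfied
(2,0)B 1/2 satisfied
(2,1)B 4/4 satisfied
(2,2)B 2/3 satisfied
(2,4)R 1/2 satisfied
(3,1)B 3/3 satisfied
(3,2)B 4/4 satisfied
(3,3)B 2/3 satisfied
(3,4)B 2/3 satisfied
(4,1)B 3/3 satisfied
(4,2)B 3/4 satisfied
(4,3)R 0/4 not
(4,4)B 1/3 not
(5,0)B 2/2 satisfied
(5,1)B 3/3 satisfied
(5,2)B 4/4 satisfied
(5,3)B 1/4 not
(5,4)R 1/3 not
(6,0)B 1/1 satisfied
(6,2)B 1/2 satisfied
(6,3)R 1/3 not
(6,4)R 2/2 satisfied

(1,0), (1,1), (1,2), (4,3), (4,4), (5,3), (5,4), (6,3)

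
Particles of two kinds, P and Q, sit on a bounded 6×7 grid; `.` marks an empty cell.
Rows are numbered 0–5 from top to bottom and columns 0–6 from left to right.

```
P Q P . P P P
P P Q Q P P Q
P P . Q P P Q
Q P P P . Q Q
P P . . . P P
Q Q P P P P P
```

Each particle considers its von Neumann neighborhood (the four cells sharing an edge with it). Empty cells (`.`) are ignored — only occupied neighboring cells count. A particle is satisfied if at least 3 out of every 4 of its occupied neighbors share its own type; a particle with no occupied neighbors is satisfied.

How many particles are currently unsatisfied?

24

(0,0)P 1/2 unhappy
(0,1)Q 0/3 unhappy
(0,2)P 0/2 unhappy
(0,4)P 2/2 ok
(0,5)P 3/3 ok
(0,6)P 1/2 unhappy
(1,0)P 3/3 ok
(1,1)P 2/4 unhappy
(1,2)Q 1/3 unhappy
(1,3)Q 2/3 unhappy
(1,4)P 3/4 ok
(1,5)P 3/4 ok
(1,6)Q 1/3 unhappy
(2,0)P 2/3 unhappy
(2,1)P 3/3 ok
(2,3)Q 1/3 unhappy
(2,4)P 2/3 unhappy
(2,5)P 2/4 unhappy
(2,6)Q 2/3 unhappy
(3,0)Q 0/3 unhappy
(3,1)P 3/4 ok
(3,2)P 2/2 ok
(3,3)P 1/2 unhappy
(3,5)Q 1/3 unhappy
(3,6)Q 2/3 unhappy
(4,0)P 1/3 unhappy
(4,1)P 2/3 unhappy
(4,5)P 2/3 unhappy
(4,6)P 2/3 unhappy
(5,0)Q 1/2 unhappy
(5,1)Q 1/3 unhappy
(5,2)P 1/2 unhappy
(5,3)P 2/2 ok
(5,4)P 2/2 ok
(5,5)P 3/3 ok
(5,6)P 2/2 ok
Unsatisfied: (0,0), (0,1), (0,2), (0,6), (1,1), (1,2), (1,3), (1,6), (2,0), (2,3), (2,4), (2,5), (2,6), (3,0), (3,3), (3,5), (3,6), (4,0), (4,1), (4,5), (4,6), (5,0), (5,1), (5,2) — 24 in total.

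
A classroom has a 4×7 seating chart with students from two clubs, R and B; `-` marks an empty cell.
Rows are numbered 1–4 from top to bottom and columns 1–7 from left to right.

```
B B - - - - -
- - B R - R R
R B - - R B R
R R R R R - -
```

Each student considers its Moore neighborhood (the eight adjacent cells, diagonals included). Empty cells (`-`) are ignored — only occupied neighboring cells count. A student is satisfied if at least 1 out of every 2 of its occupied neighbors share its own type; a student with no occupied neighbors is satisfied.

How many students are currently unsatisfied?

2

Row 1: (1,1)B 1/1 ✓ · (1,2)B 2/2 ✓
Row 2: (2,3)B 2/3 ✓ · (2,4)R 1/2 ✓ · (2,6)R 3/4 ✓ · (2,7)R 2/3 ✓
Row 3: (3,1)R 2/3 ✓ · (3,2)B 1/5 ✗ · (3,5)R 4/5 ✓ · (3,6)B 0/5 ✗ · (3,7)R 2/3 ✓
Row 4: (4,1)R 2/3 ✓ · (4,2)R 3/4 ✓ · (4,3)R 2/3 ✓ · (4,4)R 3/3 ✓ · (4,5)R 2/3 ✓
Unsatisfied: (3,2), (3,6) — 2 in total.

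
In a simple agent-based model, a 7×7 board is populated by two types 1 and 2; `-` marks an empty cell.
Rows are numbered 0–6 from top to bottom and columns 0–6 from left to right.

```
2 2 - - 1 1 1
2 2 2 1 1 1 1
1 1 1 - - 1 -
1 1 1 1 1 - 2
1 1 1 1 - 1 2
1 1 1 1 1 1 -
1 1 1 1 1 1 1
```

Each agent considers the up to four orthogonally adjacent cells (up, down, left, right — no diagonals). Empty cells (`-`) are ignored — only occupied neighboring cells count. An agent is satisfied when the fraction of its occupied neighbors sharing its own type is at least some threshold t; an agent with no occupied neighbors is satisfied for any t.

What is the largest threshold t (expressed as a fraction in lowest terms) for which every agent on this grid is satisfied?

Row 0: (0,0)2 2/2 · (0,1)2 2/2 · (0,4)1 2/2 · (0,5)1 3/3 · (0,6)1 2/2
Row 1: (1,0)2 2/3 · (1,1)2 3/4 · (1,2)2 1/3 · (1,3)1 1/2 · (1,4)1 3/3 · (1,5)1 4/4 · (1,6)1 2/2
Row 2: (2,0)1 2/3 · (2,1)1 3/4 · (2,2)1 2/3 · (2,5)1 1/1
Row 3: (3,0)1 3/3 · (3,1)1 4/4 · (3,2)1 4/4 · (3,3)1 3/3 · (3,4)1 1/1 · (3,6)2 1/1
Row 4: (4,0)1 3/3 · (4,1)1 4/4 · (4,2)1 4/4 · (4,3)1 3/3 · (4,5)1 1/2 · (4,6)2 1/2
Row 5: (5,0)1 3/3 · (5,1)1 4/4 · (5,2)1 4/4 · (5,3)1 4/4 · (5,4)1 3/3 · (5,5)1 3/3
Row 6: (6,0)1 2/2 · (6,1)1 3/3 · (6,2)1 3/3 · (6,3)1 3/3 · (6,4)1 3/3 · (6,5)1 3/3 · (6,6)1 1/1
The smallest same-type fraction is 1/3 at (1,2), which reduces to 1/3. Any threshold above that leaves this agent unsatisfied.

1/3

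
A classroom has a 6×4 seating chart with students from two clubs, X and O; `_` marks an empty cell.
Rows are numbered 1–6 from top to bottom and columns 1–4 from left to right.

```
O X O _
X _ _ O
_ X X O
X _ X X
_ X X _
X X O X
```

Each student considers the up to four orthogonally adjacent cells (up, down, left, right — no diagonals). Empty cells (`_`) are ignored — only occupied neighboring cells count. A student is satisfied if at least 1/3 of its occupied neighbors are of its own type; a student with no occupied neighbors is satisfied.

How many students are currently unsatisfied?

6

(1,1)O 0/2 ✗
(1,2)X 0/2 ✗
(1,3)O 0/1 ✗
(2,1)X 0/1 ✗
(2,4)O 1/1 ✓
(3,2)X 1/1 ✓
(3,3)X 2/3 ✓
(3,4)O 1/3 ✓
(4,1)X 0/0 ✓
(4,3)X 3/3 ✓
(4,4)X 1/2 ✓
(5,2)X 2/2 ✓
(5,3)X 2/3 ✓
(6,1)X 1/1 ✓
(6,2)X 2/3 ✓
(6,3)O 0/3 ✗
(6,4)X 0/1 ✗
Unsatisfied: (1,1), (1,2), (1,3), (2,1), (6,3), (6,4) — 6 in total.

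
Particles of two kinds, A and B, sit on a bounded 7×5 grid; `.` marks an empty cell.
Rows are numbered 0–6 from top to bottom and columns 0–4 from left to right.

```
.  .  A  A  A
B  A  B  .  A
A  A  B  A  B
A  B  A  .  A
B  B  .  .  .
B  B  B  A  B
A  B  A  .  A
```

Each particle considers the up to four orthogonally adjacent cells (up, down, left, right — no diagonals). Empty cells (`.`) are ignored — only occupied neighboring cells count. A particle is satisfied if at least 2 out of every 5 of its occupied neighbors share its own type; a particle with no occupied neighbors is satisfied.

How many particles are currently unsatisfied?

(0,2)A 1/2 satisfied
(0,3)A 2/2 satisfied
(0,4)A 2/2 satisfied
(1,0)B 0/2 not
(1,1)A 1/3 not
(1,2)B 1/3 not
(1,4)A 1/2 satisfied
(2,0)A 2/3 satisfied
(2,1)A 2/4 satisfied
(2,2)B 1/4 not
(2,3)A 0/2 not
(2,4)B 0/3 not
(3,0)A 1/3 not
(3,1)B 1/4 not
(3,2)A 0/2 not
(3,4)A 0/1 not
(4,0)B 2/3 satisfied
(4,1)B 3/3 satisfied
(5,0)B 2/3 satisfied
(5,1)B 4/4 satisfied
(5,2)B 1/3 not
(5,3)A 0/2 not
(5,4)B 0/2 not
(6,0)A 0/2 not
(6,1)B 1/3 not
(6,2)A 0/2 not
(6,4)A 0/1 not
Unsatisfied: (1,0), (1,1), (1,2), (2,2), (2,3), (2,4), (3,0), (3,1), (3,2), (3,4), (5,2), (5,3), (5,4), (6,0), (6,1), (6,2), (6,4) — 17 in total.

17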